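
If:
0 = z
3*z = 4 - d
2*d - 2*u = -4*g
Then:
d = 4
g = u/2 - 2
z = 0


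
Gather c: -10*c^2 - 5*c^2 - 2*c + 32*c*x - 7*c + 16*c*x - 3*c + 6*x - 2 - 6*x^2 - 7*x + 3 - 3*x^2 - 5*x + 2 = -15*c^2 + c*(48*x - 12) - 9*x^2 - 6*x + 3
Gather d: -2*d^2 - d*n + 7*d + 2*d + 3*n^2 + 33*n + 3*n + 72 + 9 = -2*d^2 + d*(9 - n) + 3*n^2 + 36*n + 81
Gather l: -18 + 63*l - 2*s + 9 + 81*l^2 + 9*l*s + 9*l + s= 81*l^2 + l*(9*s + 72) - s - 9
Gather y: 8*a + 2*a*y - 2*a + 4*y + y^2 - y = 6*a + y^2 + y*(2*a + 3)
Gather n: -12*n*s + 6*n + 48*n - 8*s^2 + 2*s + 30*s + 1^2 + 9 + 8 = n*(54 - 12*s) - 8*s^2 + 32*s + 18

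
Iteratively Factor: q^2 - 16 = (q + 4)*(q - 4)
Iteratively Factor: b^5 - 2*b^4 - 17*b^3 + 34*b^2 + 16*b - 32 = (b - 2)*(b^4 - 17*b^2 + 16) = (b - 4)*(b - 2)*(b^3 + 4*b^2 - b - 4) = (b - 4)*(b - 2)*(b - 1)*(b^2 + 5*b + 4) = (b - 4)*(b - 2)*(b - 1)*(b + 1)*(b + 4)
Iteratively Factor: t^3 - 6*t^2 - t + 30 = (t - 5)*(t^2 - t - 6) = (t - 5)*(t + 2)*(t - 3)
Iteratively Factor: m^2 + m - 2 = (m - 1)*(m + 2)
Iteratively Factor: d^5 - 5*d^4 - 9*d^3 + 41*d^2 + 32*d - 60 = (d + 2)*(d^4 - 7*d^3 + 5*d^2 + 31*d - 30) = (d + 2)^2*(d^3 - 9*d^2 + 23*d - 15) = (d - 1)*(d + 2)^2*(d^2 - 8*d + 15) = (d - 3)*(d - 1)*(d + 2)^2*(d - 5)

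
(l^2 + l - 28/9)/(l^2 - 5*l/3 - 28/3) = (l - 4/3)/(l - 4)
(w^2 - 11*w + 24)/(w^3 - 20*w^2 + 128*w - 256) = (w - 3)/(w^2 - 12*w + 32)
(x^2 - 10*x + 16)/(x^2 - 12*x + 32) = (x - 2)/(x - 4)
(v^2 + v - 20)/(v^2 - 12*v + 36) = (v^2 + v - 20)/(v^2 - 12*v + 36)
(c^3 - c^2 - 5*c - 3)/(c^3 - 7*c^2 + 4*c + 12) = (c^2 - 2*c - 3)/(c^2 - 8*c + 12)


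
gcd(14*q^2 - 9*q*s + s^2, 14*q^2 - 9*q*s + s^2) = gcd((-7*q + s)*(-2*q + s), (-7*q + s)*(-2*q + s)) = 14*q^2 - 9*q*s + s^2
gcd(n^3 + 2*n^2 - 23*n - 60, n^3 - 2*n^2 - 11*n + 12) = n + 3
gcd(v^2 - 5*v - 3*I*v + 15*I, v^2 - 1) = 1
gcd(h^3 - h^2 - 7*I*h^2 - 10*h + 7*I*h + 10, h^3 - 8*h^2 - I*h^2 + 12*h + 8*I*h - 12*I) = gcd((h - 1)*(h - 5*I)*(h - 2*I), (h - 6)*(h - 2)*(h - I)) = 1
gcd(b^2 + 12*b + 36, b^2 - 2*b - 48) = b + 6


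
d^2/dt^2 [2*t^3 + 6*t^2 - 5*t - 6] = 12*t + 12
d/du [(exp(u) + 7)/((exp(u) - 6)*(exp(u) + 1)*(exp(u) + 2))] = 2*(-exp(3*u) - 9*exp(2*u) + 21*exp(u) + 50)*exp(u)/(exp(6*u) - 6*exp(5*u) - 23*exp(4*u) + 72*exp(3*u) + 328*exp(2*u) + 384*exp(u) + 144)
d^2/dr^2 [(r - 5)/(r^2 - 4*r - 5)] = 2/(r^3 + 3*r^2 + 3*r + 1)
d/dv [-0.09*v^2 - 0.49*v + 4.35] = -0.18*v - 0.49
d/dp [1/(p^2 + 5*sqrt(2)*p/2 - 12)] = 2*(-4*p - 5*sqrt(2))/(2*p^2 + 5*sqrt(2)*p - 24)^2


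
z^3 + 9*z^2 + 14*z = z*(z + 2)*(z + 7)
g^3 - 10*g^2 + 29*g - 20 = (g - 5)*(g - 4)*(g - 1)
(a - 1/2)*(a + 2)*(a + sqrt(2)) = a^3 + sqrt(2)*a^2 + 3*a^2/2 - a + 3*sqrt(2)*a/2 - sqrt(2)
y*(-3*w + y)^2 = 9*w^2*y - 6*w*y^2 + y^3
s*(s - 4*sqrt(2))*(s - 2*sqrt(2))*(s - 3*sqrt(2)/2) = s^4 - 15*sqrt(2)*s^3/2 + 34*s^2 - 24*sqrt(2)*s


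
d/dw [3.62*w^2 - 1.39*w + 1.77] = 7.24*w - 1.39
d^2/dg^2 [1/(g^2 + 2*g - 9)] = 2*(-g^2 - 2*g + 4*(g + 1)^2 + 9)/(g^2 + 2*g - 9)^3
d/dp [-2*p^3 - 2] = -6*p^2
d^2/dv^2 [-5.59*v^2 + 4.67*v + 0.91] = -11.1800000000000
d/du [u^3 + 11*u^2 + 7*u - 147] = 3*u^2 + 22*u + 7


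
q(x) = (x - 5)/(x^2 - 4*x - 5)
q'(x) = (4 - 2*x)*(x - 5)/(x^2 - 4*x - 5)^2 + 1/(x^2 - 4*x - 5) = -1/(x^2 + 2*x + 1)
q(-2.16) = -0.86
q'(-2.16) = -0.74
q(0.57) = 0.64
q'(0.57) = -0.41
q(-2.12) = -0.89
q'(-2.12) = -0.80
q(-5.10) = -0.24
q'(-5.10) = -0.06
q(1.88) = 0.35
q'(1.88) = -0.12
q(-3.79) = -0.36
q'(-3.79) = -0.13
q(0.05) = 0.95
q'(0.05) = -0.91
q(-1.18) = -5.56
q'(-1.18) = -30.86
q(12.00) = 0.08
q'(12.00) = -0.00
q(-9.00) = -0.12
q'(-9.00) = -0.02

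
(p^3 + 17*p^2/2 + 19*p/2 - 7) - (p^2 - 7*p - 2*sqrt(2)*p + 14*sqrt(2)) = p^3 + 15*p^2/2 + 2*sqrt(2)*p + 33*p/2 - 14*sqrt(2) - 7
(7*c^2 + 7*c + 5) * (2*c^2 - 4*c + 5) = 14*c^4 - 14*c^3 + 17*c^2 + 15*c + 25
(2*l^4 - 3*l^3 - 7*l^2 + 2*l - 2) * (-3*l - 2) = -6*l^5 + 5*l^4 + 27*l^3 + 8*l^2 + 2*l + 4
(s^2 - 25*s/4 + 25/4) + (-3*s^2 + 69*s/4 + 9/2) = -2*s^2 + 11*s + 43/4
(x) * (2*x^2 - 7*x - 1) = 2*x^3 - 7*x^2 - x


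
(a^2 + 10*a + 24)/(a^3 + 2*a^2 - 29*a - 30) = (a + 4)/(a^2 - 4*a - 5)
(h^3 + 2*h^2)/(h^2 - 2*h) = h*(h + 2)/(h - 2)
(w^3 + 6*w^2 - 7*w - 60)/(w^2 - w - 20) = (w^2 + 2*w - 15)/(w - 5)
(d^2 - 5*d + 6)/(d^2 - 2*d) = (d - 3)/d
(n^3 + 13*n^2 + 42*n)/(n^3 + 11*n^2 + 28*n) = (n + 6)/(n + 4)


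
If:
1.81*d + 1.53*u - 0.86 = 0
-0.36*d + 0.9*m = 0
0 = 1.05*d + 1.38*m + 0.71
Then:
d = -0.44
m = -0.18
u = 1.09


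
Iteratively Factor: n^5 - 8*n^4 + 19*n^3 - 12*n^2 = (n)*(n^4 - 8*n^3 + 19*n^2 - 12*n) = n^2*(n^3 - 8*n^2 + 19*n - 12) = n^2*(n - 1)*(n^2 - 7*n + 12) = n^2*(n - 3)*(n - 1)*(n - 4)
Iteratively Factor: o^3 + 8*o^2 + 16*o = (o + 4)*(o^2 + 4*o) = o*(o + 4)*(o + 4)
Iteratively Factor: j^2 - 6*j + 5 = (j - 1)*(j - 5)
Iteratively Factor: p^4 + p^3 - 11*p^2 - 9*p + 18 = (p - 1)*(p^3 + 2*p^2 - 9*p - 18) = (p - 3)*(p - 1)*(p^2 + 5*p + 6) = (p - 3)*(p - 1)*(p + 3)*(p + 2)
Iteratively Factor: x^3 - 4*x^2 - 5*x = (x + 1)*(x^2 - 5*x) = (x - 5)*(x + 1)*(x)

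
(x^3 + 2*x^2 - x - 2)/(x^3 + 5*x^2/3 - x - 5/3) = 3*(x + 2)/(3*x + 5)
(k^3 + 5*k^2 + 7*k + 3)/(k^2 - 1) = (k^2 + 4*k + 3)/(k - 1)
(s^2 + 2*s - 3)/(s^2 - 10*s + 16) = (s^2 + 2*s - 3)/(s^2 - 10*s + 16)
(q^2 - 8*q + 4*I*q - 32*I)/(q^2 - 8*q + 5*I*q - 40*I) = (q + 4*I)/(q + 5*I)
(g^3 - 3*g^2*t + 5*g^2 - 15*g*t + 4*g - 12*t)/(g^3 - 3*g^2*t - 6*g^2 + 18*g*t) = (g^2 + 5*g + 4)/(g*(g - 6))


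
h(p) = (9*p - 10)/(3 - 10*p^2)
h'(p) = 20*p*(9*p - 10)/(3 - 10*p^2)^2 + 9/(3 - 10*p^2)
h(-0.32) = -6.52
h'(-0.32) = 25.67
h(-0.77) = 5.78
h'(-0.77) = 27.32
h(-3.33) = 0.37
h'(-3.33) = 0.15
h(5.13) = -0.14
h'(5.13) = 0.02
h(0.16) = -3.12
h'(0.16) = -0.36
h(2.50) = -0.21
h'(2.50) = 0.03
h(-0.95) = 3.08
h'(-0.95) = 8.22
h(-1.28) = 1.61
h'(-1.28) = 2.40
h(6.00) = -0.12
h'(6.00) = 0.02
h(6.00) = -0.12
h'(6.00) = 0.02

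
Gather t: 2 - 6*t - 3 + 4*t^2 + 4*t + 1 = 4*t^2 - 2*t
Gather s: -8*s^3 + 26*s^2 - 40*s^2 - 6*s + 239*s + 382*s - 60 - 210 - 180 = -8*s^3 - 14*s^2 + 615*s - 450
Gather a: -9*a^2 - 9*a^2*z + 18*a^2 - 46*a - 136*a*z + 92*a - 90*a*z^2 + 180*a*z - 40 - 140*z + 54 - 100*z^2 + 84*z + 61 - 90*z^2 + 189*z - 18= a^2*(9 - 9*z) + a*(-90*z^2 + 44*z + 46) - 190*z^2 + 133*z + 57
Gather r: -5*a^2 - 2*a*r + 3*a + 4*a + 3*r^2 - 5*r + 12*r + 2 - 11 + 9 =-5*a^2 + 7*a + 3*r^2 + r*(7 - 2*a)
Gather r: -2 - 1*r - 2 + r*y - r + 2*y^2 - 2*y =r*(y - 2) + 2*y^2 - 2*y - 4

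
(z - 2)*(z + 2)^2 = z^3 + 2*z^2 - 4*z - 8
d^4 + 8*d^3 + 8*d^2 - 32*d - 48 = (d - 2)*(d + 2)^2*(d + 6)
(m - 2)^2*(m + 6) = m^3 + 2*m^2 - 20*m + 24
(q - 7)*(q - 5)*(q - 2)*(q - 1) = q^4 - 15*q^3 + 73*q^2 - 129*q + 70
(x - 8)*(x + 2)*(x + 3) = x^3 - 3*x^2 - 34*x - 48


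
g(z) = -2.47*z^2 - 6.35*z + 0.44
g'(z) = -4.94*z - 6.35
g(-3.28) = -5.31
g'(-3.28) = 9.85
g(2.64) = -33.54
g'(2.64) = -19.39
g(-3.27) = -5.21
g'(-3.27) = 9.80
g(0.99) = -8.27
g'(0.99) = -11.24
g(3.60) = -54.43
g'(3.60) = -24.13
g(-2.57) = 0.45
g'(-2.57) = 6.35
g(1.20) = -10.74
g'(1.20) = -12.28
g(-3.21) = -4.63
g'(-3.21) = 9.51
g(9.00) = -256.78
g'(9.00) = -50.81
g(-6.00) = -50.38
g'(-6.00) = 23.29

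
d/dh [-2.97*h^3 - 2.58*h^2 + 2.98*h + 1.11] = -8.91*h^2 - 5.16*h + 2.98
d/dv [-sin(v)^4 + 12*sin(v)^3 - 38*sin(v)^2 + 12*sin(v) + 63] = 4*(-sin(v)^3 + 9*sin(v)^2 - 19*sin(v) + 3)*cos(v)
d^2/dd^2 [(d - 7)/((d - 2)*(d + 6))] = 2*(d^3 - 21*d^2 - 48*d - 148)/(d^6 + 12*d^5 + 12*d^4 - 224*d^3 - 144*d^2 + 1728*d - 1728)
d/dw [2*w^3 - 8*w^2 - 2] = 2*w*(3*w - 8)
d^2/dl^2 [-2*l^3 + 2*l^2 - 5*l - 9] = 4 - 12*l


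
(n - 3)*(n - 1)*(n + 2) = n^3 - 2*n^2 - 5*n + 6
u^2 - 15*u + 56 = (u - 8)*(u - 7)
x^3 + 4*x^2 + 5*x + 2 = (x + 1)^2*(x + 2)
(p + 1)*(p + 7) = p^2 + 8*p + 7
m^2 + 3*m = m*(m + 3)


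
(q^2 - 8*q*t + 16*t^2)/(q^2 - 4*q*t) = (q - 4*t)/q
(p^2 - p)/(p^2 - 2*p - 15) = p*(1 - p)/(-p^2 + 2*p + 15)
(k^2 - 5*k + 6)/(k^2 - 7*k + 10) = (k - 3)/(k - 5)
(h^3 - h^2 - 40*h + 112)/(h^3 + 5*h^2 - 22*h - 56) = (h - 4)/(h + 2)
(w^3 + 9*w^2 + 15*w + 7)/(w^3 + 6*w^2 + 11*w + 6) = (w^2 + 8*w + 7)/(w^2 + 5*w + 6)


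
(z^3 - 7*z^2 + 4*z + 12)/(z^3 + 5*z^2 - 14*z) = (z^2 - 5*z - 6)/(z*(z + 7))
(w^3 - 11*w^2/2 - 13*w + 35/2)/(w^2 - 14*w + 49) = (2*w^2 + 3*w - 5)/(2*(w - 7))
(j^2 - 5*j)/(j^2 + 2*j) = (j - 5)/(j + 2)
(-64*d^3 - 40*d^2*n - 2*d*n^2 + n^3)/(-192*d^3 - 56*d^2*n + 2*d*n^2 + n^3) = (2*d + n)/(6*d + n)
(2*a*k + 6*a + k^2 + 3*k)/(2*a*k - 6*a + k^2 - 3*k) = (k + 3)/(k - 3)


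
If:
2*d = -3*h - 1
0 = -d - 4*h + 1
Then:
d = -7/5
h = 3/5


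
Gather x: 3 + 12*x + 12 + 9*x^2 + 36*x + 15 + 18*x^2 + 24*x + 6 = 27*x^2 + 72*x + 36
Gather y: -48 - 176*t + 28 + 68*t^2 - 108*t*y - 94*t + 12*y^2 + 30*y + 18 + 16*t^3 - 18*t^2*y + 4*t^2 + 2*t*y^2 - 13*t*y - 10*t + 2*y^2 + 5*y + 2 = 16*t^3 + 72*t^2 - 280*t + y^2*(2*t + 14) + y*(-18*t^2 - 121*t + 35)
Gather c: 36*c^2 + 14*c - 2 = 36*c^2 + 14*c - 2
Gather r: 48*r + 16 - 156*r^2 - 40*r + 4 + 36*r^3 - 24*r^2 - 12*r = 36*r^3 - 180*r^2 - 4*r + 20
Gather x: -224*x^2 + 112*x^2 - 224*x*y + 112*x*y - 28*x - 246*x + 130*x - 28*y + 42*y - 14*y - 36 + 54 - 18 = -112*x^2 + x*(-112*y - 144)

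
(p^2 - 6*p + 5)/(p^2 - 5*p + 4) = (p - 5)/(p - 4)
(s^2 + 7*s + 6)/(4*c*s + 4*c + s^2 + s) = (s + 6)/(4*c + s)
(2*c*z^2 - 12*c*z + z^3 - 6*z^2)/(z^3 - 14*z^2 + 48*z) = (2*c + z)/(z - 8)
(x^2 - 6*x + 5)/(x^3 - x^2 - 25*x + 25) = 1/(x + 5)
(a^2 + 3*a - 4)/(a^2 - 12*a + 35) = (a^2 + 3*a - 4)/(a^2 - 12*a + 35)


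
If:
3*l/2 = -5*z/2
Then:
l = -5*z/3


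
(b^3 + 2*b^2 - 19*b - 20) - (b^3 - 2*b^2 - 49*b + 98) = 4*b^2 + 30*b - 118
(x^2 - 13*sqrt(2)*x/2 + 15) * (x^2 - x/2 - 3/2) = x^4 - 13*sqrt(2)*x^3/2 - x^3/2 + 13*sqrt(2)*x^2/4 + 27*x^2/2 - 15*x/2 + 39*sqrt(2)*x/4 - 45/2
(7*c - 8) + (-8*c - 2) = -c - 10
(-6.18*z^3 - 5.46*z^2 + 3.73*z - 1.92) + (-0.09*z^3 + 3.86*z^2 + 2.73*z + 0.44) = -6.27*z^3 - 1.6*z^2 + 6.46*z - 1.48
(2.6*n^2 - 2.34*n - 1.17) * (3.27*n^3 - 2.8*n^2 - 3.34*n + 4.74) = 8.502*n^5 - 14.9318*n^4 - 5.9579*n^3 + 23.4156*n^2 - 7.1838*n - 5.5458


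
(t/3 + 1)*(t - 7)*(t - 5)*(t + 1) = t^4/3 - 8*t^3/3 - 10*t^2/3 + 104*t/3 + 35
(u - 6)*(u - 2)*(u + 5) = u^3 - 3*u^2 - 28*u + 60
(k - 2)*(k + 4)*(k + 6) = k^3 + 8*k^2 + 4*k - 48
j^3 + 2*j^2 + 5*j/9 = j*(j + 1/3)*(j + 5/3)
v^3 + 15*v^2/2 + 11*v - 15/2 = (v - 1/2)*(v + 3)*(v + 5)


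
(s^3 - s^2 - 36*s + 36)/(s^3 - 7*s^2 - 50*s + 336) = (s^2 + 5*s - 6)/(s^2 - s - 56)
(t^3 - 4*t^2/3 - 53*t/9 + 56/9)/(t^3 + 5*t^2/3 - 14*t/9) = (3*t^2 - 11*t + 8)/(t*(3*t - 2))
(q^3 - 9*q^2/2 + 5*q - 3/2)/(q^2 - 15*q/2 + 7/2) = (q^2 - 4*q + 3)/(q - 7)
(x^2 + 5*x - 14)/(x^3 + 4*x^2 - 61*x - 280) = (x - 2)/(x^2 - 3*x - 40)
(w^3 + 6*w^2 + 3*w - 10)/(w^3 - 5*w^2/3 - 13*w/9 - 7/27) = 27*(-w^3 - 6*w^2 - 3*w + 10)/(-27*w^3 + 45*w^2 + 39*w + 7)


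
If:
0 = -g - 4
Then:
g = -4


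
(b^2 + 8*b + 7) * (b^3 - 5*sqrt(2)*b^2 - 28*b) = b^5 - 5*sqrt(2)*b^4 + 8*b^4 - 40*sqrt(2)*b^3 - 21*b^3 - 224*b^2 - 35*sqrt(2)*b^2 - 196*b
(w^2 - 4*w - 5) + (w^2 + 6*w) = 2*w^2 + 2*w - 5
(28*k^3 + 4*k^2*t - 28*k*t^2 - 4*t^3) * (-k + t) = -28*k^4 + 24*k^3*t + 32*k^2*t^2 - 24*k*t^3 - 4*t^4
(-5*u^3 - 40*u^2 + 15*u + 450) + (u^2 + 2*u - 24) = -5*u^3 - 39*u^2 + 17*u + 426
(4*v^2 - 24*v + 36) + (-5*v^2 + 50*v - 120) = -v^2 + 26*v - 84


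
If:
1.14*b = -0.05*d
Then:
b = -0.043859649122807*d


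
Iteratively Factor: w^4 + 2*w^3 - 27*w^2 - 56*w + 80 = (w - 5)*(w^3 + 7*w^2 + 8*w - 16) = (w - 5)*(w + 4)*(w^2 + 3*w - 4) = (w - 5)*(w - 1)*(w + 4)*(w + 4)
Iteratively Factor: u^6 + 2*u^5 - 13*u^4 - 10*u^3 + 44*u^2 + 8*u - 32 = (u + 2)*(u^5 - 13*u^3 + 16*u^2 + 12*u - 16) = (u + 1)*(u + 2)*(u^4 - u^3 - 12*u^2 + 28*u - 16) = (u - 1)*(u + 1)*(u + 2)*(u^3 - 12*u + 16) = (u - 1)*(u + 1)*(u + 2)*(u + 4)*(u^2 - 4*u + 4) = (u - 2)*(u - 1)*(u + 1)*(u + 2)*(u + 4)*(u - 2)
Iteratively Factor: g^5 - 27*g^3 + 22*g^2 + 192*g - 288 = (g - 2)*(g^4 + 2*g^3 - 23*g^2 - 24*g + 144) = (g - 3)*(g - 2)*(g^3 + 5*g^2 - 8*g - 48) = (g - 3)^2*(g - 2)*(g^2 + 8*g + 16) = (g - 3)^2*(g - 2)*(g + 4)*(g + 4)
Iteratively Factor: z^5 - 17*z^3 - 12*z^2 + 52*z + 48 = (z + 2)*(z^4 - 2*z^3 - 13*z^2 + 14*z + 24) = (z - 2)*(z + 2)*(z^3 - 13*z - 12) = (z - 2)*(z + 2)*(z + 3)*(z^2 - 3*z - 4) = (z - 4)*(z - 2)*(z + 2)*(z + 3)*(z + 1)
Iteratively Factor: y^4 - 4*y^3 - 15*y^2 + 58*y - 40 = (y - 2)*(y^3 - 2*y^2 - 19*y + 20) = (y - 2)*(y + 4)*(y^2 - 6*y + 5) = (y - 5)*(y - 2)*(y + 4)*(y - 1)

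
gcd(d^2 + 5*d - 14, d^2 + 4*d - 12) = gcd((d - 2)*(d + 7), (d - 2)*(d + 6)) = d - 2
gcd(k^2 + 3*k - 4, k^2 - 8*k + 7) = k - 1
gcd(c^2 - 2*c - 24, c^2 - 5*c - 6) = c - 6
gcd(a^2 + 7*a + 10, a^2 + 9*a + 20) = a + 5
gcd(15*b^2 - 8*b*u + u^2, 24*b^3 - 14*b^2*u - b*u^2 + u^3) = -3*b + u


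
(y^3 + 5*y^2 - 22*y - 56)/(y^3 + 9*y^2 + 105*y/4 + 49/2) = 4*(y^2 + 3*y - 28)/(4*y^2 + 28*y + 49)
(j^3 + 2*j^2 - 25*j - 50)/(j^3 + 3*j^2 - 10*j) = (j^2 - 3*j - 10)/(j*(j - 2))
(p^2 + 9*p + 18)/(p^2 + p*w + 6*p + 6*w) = (p + 3)/(p + w)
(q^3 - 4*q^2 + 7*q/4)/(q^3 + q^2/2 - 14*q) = (q - 1/2)/(q + 4)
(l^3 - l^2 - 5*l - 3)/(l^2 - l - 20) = (-l^3 + l^2 + 5*l + 3)/(-l^2 + l + 20)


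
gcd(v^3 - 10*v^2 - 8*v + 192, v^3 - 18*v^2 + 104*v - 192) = v^2 - 14*v + 48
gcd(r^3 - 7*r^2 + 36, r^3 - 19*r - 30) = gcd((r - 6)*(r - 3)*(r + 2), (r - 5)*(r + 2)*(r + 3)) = r + 2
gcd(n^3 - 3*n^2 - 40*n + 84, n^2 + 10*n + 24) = n + 6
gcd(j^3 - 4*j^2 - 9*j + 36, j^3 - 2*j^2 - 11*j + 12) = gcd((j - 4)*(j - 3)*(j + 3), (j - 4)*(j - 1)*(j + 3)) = j^2 - j - 12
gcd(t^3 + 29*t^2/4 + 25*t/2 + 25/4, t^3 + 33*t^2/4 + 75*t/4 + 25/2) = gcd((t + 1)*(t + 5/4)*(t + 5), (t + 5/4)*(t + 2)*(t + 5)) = t^2 + 25*t/4 + 25/4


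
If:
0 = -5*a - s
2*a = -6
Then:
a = -3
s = 15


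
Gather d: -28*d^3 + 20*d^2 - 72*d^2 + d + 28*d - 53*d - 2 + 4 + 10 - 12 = -28*d^3 - 52*d^2 - 24*d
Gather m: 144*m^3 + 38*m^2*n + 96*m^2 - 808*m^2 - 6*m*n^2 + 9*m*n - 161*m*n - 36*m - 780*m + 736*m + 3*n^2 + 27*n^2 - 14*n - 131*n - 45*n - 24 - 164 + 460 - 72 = 144*m^3 + m^2*(38*n - 712) + m*(-6*n^2 - 152*n - 80) + 30*n^2 - 190*n + 200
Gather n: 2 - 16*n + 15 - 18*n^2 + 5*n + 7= -18*n^2 - 11*n + 24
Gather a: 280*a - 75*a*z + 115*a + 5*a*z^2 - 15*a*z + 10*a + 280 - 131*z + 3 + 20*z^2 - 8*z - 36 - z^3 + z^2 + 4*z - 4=a*(5*z^2 - 90*z + 405) - z^3 + 21*z^2 - 135*z + 243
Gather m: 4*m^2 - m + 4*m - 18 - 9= 4*m^2 + 3*m - 27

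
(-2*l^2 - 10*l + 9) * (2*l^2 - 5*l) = -4*l^4 - 10*l^3 + 68*l^2 - 45*l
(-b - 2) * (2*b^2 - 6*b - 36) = -2*b^3 + 2*b^2 + 48*b + 72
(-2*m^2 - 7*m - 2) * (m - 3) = -2*m^3 - m^2 + 19*m + 6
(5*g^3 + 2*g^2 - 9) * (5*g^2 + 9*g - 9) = 25*g^5 + 55*g^4 - 27*g^3 - 63*g^2 - 81*g + 81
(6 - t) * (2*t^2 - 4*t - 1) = -2*t^3 + 16*t^2 - 23*t - 6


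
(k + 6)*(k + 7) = k^2 + 13*k + 42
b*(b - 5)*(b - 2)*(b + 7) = b^4 - 39*b^2 + 70*b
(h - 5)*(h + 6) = h^2 + h - 30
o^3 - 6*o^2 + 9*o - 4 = (o - 4)*(o - 1)^2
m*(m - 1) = m^2 - m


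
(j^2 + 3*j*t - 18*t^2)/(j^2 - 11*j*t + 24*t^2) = (-j - 6*t)/(-j + 8*t)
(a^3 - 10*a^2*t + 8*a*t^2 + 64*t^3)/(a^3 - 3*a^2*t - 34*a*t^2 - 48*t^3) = (a - 4*t)/(a + 3*t)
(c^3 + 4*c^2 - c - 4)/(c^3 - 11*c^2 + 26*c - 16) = (c^2 + 5*c + 4)/(c^2 - 10*c + 16)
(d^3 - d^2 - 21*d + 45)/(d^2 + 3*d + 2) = (d^3 - d^2 - 21*d + 45)/(d^2 + 3*d + 2)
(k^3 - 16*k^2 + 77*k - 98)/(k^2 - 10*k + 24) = (k^3 - 16*k^2 + 77*k - 98)/(k^2 - 10*k + 24)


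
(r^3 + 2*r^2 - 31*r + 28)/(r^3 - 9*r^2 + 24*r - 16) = (r + 7)/(r - 4)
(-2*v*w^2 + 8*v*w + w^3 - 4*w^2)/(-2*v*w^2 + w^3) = (w - 4)/w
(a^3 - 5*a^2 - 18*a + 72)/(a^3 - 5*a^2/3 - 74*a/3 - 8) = 3*(a - 3)/(3*a + 1)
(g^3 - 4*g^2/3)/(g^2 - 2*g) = g*(3*g - 4)/(3*(g - 2))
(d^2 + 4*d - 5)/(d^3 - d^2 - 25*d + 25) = 1/(d - 5)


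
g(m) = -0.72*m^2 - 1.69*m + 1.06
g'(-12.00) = 15.59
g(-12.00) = -82.34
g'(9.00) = -14.65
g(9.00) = -72.47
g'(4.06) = -7.54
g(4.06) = -17.67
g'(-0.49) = -0.98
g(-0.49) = 1.72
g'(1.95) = -4.50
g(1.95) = -4.97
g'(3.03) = -6.05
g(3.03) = -10.67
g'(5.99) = -10.32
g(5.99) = -34.90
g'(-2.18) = 1.45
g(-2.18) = 1.32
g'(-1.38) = 0.30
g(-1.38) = 2.02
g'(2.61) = -5.45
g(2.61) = -8.26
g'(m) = -1.44*m - 1.69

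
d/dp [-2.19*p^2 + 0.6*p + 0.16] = 0.6 - 4.38*p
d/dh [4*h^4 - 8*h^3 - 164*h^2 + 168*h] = 16*h^3 - 24*h^2 - 328*h + 168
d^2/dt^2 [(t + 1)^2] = 2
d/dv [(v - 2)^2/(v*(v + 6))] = 2*(5*v^2 - 4*v - 12)/(v^2*(v^2 + 12*v + 36))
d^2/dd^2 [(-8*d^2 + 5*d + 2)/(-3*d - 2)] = 88/(27*d^3 + 54*d^2 + 36*d + 8)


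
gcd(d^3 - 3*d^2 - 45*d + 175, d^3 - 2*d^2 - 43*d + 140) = d^2 + 2*d - 35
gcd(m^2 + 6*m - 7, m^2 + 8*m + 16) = 1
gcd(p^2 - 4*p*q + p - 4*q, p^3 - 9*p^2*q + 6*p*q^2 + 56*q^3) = p - 4*q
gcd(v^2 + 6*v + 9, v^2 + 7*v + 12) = v + 3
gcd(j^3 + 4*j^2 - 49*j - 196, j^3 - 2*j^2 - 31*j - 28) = j^2 - 3*j - 28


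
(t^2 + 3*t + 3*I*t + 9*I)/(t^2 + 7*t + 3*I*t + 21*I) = (t + 3)/(t + 7)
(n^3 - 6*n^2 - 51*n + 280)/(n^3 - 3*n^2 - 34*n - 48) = (n^2 + 2*n - 35)/(n^2 + 5*n + 6)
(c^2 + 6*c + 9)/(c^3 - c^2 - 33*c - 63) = 1/(c - 7)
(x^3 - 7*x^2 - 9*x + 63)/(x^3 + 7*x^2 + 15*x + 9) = (x^2 - 10*x + 21)/(x^2 + 4*x + 3)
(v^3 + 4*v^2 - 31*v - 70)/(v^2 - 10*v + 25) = (v^2 + 9*v + 14)/(v - 5)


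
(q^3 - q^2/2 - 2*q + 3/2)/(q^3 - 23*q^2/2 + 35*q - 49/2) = (2*q^2 + q - 3)/(2*q^2 - 21*q + 49)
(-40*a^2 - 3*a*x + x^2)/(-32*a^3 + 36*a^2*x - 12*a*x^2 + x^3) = (5*a + x)/(4*a^2 - 4*a*x + x^2)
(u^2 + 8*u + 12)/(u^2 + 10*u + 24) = (u + 2)/(u + 4)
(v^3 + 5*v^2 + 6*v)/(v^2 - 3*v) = (v^2 + 5*v + 6)/(v - 3)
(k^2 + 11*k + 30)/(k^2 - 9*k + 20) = (k^2 + 11*k + 30)/(k^2 - 9*k + 20)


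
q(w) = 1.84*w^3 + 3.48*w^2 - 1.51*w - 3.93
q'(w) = 5.52*w^2 + 6.96*w - 1.51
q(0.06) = -4.01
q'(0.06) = -1.07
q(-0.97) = -0.87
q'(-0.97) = -3.07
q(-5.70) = -223.01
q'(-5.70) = 138.16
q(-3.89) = -53.71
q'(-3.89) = 54.94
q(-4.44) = -89.67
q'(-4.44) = 76.41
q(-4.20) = -72.52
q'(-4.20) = 66.63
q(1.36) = 5.08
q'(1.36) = 18.17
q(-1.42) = -0.04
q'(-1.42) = -0.26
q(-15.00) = -5408.28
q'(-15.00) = 1136.09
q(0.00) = -3.93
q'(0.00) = -1.51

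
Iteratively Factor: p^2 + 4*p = (p)*(p + 4)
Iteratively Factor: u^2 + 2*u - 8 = (u + 4)*(u - 2)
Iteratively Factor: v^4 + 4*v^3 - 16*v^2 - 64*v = (v - 4)*(v^3 + 8*v^2 + 16*v) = (v - 4)*(v + 4)*(v^2 + 4*v) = v*(v - 4)*(v + 4)*(v + 4)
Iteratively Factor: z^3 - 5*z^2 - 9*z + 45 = (z - 3)*(z^2 - 2*z - 15) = (z - 5)*(z - 3)*(z + 3)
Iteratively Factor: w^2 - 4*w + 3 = (w - 1)*(w - 3)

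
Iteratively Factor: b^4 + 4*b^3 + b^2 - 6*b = (b)*(b^3 + 4*b^2 + b - 6) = b*(b - 1)*(b^2 + 5*b + 6) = b*(b - 1)*(b + 3)*(b + 2)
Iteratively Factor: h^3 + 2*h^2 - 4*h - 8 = (h - 2)*(h^2 + 4*h + 4) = (h - 2)*(h + 2)*(h + 2)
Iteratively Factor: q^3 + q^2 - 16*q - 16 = (q + 4)*(q^2 - 3*q - 4) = (q + 1)*(q + 4)*(q - 4)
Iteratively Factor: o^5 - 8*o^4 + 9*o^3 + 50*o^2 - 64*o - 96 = (o - 4)*(o^4 - 4*o^3 - 7*o^2 + 22*o + 24) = (o - 4)*(o + 2)*(o^3 - 6*o^2 + 5*o + 12) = (o - 4)*(o + 1)*(o + 2)*(o^2 - 7*o + 12) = (o - 4)^2*(o + 1)*(o + 2)*(o - 3)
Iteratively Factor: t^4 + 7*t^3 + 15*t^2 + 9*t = (t + 3)*(t^3 + 4*t^2 + 3*t) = (t + 1)*(t + 3)*(t^2 + 3*t) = (t + 1)*(t + 3)^2*(t)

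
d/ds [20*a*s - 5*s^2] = 20*a - 10*s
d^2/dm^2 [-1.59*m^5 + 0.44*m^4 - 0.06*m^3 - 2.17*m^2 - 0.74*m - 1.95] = -31.8*m^3 + 5.28*m^2 - 0.36*m - 4.34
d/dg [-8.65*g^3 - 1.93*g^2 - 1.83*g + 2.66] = -25.95*g^2 - 3.86*g - 1.83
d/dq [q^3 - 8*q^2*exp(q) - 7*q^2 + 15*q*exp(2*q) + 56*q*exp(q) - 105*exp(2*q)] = -8*q^2*exp(q) + 3*q^2 + 30*q*exp(2*q) + 40*q*exp(q) - 14*q - 195*exp(2*q) + 56*exp(q)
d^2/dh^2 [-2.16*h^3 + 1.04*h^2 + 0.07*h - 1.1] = 2.08 - 12.96*h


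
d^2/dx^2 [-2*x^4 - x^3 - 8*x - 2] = 6*x*(-4*x - 1)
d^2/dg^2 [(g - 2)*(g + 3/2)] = 2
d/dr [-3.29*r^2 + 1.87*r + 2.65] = 1.87 - 6.58*r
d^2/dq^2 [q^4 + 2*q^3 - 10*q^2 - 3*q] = 12*q^2 + 12*q - 20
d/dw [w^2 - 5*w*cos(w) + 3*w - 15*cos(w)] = 5*w*sin(w) + 2*w + 15*sin(w) - 5*cos(w) + 3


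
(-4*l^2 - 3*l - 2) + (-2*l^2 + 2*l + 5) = -6*l^2 - l + 3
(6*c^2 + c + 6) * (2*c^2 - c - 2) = 12*c^4 - 4*c^3 - c^2 - 8*c - 12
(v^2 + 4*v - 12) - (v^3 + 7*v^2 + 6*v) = -v^3 - 6*v^2 - 2*v - 12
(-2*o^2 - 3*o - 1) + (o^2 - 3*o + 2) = -o^2 - 6*o + 1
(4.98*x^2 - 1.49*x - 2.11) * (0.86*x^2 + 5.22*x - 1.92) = 4.2828*x^4 + 24.7142*x^3 - 19.154*x^2 - 8.1534*x + 4.0512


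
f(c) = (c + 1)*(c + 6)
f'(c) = 2*c + 7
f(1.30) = 16.79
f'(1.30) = 9.60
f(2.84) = 33.95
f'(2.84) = 12.68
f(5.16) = 68.75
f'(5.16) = 17.32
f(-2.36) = -4.95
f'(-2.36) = 2.28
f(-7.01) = 6.07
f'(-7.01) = -7.02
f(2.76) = 32.94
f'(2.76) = 12.52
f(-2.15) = -4.43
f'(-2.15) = 2.70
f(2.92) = 34.97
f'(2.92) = 12.84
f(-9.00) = 24.00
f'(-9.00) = -11.00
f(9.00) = 150.00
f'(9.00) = 25.00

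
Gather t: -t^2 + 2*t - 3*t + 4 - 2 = -t^2 - t + 2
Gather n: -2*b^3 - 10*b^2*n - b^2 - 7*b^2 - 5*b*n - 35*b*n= -2*b^3 - 8*b^2 + n*(-10*b^2 - 40*b)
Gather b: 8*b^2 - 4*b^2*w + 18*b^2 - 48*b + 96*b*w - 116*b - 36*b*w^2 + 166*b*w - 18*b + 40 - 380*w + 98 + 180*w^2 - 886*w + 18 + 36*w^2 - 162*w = b^2*(26 - 4*w) + b*(-36*w^2 + 262*w - 182) + 216*w^2 - 1428*w + 156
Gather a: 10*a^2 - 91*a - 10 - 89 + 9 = 10*a^2 - 91*a - 90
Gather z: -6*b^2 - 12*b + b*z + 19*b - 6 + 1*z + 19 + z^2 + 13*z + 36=-6*b^2 + 7*b + z^2 + z*(b + 14) + 49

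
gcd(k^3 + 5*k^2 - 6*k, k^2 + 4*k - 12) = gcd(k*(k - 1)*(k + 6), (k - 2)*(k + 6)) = k + 6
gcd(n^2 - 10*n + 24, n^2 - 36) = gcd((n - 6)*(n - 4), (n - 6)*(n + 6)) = n - 6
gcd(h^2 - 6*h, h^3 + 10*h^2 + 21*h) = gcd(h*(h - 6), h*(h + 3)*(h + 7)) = h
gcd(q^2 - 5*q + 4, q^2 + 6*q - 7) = q - 1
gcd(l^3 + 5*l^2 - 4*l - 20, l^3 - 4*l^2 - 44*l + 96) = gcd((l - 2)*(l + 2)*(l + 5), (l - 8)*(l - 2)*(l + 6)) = l - 2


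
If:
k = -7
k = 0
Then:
No Solution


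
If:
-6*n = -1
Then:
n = 1/6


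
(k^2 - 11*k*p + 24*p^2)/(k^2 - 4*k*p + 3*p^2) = (-k + 8*p)/(-k + p)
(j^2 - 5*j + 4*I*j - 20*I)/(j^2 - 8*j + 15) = (j + 4*I)/(j - 3)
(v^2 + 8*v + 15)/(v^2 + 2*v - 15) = (v + 3)/(v - 3)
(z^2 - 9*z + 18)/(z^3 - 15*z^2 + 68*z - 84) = (z - 3)/(z^2 - 9*z + 14)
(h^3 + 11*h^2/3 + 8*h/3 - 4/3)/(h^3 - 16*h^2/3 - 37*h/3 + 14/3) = (h + 2)/(h - 7)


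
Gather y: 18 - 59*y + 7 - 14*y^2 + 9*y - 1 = -14*y^2 - 50*y + 24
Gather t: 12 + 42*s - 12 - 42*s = 0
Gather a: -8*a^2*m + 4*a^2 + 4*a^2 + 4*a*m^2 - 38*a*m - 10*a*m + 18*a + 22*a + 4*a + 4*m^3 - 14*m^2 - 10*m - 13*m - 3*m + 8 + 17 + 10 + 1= a^2*(8 - 8*m) + a*(4*m^2 - 48*m + 44) + 4*m^3 - 14*m^2 - 26*m + 36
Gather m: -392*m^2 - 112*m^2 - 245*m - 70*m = -504*m^2 - 315*m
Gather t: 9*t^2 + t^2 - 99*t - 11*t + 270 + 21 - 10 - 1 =10*t^2 - 110*t + 280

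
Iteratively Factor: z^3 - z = (z)*(z^2 - 1) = z*(z - 1)*(z + 1)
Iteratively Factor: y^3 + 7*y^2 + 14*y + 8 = (y + 4)*(y^2 + 3*y + 2) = (y + 2)*(y + 4)*(y + 1)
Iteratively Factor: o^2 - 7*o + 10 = (o - 2)*(o - 5)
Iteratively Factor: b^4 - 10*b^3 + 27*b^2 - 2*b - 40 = (b - 4)*(b^3 - 6*b^2 + 3*b + 10) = (b - 5)*(b - 4)*(b^2 - b - 2) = (b - 5)*(b - 4)*(b - 2)*(b + 1)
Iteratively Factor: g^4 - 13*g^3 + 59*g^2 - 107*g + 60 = (g - 4)*(g^3 - 9*g^2 + 23*g - 15) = (g - 4)*(g - 3)*(g^2 - 6*g + 5) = (g - 4)*(g - 3)*(g - 1)*(g - 5)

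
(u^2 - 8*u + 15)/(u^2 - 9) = (u - 5)/(u + 3)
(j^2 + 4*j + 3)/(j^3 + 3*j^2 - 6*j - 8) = (j + 3)/(j^2 + 2*j - 8)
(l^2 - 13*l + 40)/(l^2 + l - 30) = (l - 8)/(l + 6)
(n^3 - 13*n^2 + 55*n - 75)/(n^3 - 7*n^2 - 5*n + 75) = (n - 3)/(n + 3)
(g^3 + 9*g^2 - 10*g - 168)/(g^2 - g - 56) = (g^2 + 2*g - 24)/(g - 8)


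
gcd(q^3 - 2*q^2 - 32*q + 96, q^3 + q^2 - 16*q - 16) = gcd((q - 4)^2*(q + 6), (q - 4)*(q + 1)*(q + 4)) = q - 4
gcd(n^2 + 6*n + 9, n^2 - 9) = n + 3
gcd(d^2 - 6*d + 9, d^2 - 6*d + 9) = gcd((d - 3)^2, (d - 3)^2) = d^2 - 6*d + 9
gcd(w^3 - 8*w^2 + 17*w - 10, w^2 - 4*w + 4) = w - 2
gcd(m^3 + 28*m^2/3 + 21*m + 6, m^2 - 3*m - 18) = m + 3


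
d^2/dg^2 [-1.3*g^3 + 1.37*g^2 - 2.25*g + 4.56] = 2.74 - 7.8*g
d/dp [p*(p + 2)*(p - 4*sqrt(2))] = 3*p^2 - 8*sqrt(2)*p + 4*p - 8*sqrt(2)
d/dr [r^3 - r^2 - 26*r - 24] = 3*r^2 - 2*r - 26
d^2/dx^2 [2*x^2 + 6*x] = 4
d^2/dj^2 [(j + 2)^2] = 2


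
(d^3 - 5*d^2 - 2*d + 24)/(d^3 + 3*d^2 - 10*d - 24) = (d - 4)/(d + 4)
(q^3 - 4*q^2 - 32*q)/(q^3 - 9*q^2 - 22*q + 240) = q*(q + 4)/(q^2 - q - 30)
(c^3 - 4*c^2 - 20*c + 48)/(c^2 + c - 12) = (c^2 - 8*c + 12)/(c - 3)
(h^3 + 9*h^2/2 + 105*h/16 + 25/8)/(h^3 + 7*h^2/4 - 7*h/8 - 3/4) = (16*h^2 + 40*h + 25)/(2*(8*h^2 - 2*h - 3))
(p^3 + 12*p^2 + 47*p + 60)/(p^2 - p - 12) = (p^2 + 9*p + 20)/(p - 4)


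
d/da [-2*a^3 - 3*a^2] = 6*a*(-a - 1)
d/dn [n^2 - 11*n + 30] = 2*n - 11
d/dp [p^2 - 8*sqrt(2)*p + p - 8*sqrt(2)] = 2*p - 8*sqrt(2) + 1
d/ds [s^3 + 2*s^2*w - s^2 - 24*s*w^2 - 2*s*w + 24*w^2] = 3*s^2 + 4*s*w - 2*s - 24*w^2 - 2*w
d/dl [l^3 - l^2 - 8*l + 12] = 3*l^2 - 2*l - 8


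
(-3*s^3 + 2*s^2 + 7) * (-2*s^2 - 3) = 6*s^5 - 4*s^4 + 9*s^3 - 20*s^2 - 21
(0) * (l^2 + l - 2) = 0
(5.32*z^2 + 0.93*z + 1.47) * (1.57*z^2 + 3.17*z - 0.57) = 8.3524*z^4 + 18.3245*z^3 + 2.2236*z^2 + 4.1298*z - 0.8379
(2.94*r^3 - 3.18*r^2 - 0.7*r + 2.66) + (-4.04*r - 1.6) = 2.94*r^3 - 3.18*r^2 - 4.74*r + 1.06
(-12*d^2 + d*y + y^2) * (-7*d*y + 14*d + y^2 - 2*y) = 84*d^3*y - 168*d^3 - 19*d^2*y^2 + 38*d^2*y - 6*d*y^3 + 12*d*y^2 + y^4 - 2*y^3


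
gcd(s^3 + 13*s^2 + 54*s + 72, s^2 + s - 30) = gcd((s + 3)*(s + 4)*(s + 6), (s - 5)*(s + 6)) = s + 6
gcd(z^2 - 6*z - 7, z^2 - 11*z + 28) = z - 7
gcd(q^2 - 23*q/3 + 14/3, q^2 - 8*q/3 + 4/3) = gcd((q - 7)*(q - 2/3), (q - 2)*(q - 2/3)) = q - 2/3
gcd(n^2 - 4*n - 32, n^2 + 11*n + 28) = n + 4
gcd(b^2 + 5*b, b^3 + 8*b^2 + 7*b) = b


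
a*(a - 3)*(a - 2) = a^3 - 5*a^2 + 6*a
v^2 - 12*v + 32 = (v - 8)*(v - 4)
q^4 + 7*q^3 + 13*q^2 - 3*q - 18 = (q - 1)*(q + 2)*(q + 3)^2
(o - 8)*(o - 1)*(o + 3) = o^3 - 6*o^2 - 19*o + 24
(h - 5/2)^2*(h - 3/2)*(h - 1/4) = h^4 - 27*h^3/4 + 123*h^2/8 - 205*h/16 + 75/32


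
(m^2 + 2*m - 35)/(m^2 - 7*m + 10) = (m + 7)/(m - 2)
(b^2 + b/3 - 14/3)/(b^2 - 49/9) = 3*(b - 2)/(3*b - 7)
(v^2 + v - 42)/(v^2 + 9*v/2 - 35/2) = 2*(v - 6)/(2*v - 5)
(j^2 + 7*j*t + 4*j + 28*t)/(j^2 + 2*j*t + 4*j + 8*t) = (j + 7*t)/(j + 2*t)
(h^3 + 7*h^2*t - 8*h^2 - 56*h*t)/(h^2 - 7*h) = (h^2 + 7*h*t - 8*h - 56*t)/(h - 7)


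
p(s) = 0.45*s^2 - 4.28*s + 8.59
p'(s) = 0.9*s - 4.28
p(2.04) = 1.73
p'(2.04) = -2.44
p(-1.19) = 14.32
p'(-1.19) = -5.35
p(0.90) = 5.10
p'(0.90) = -3.47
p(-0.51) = 10.89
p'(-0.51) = -4.74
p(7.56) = 1.95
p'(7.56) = 2.52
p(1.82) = 2.29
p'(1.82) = -2.64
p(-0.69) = 11.76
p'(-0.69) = -4.90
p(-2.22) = 20.31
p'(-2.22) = -6.28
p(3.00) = -0.20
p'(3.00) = -1.58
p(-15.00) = 174.04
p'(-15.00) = -17.78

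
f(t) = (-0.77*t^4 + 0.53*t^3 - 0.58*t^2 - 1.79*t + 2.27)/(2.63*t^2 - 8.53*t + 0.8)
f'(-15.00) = 8.06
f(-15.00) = -56.73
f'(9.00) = -5.77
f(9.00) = -34.48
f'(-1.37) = 0.59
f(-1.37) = -0.03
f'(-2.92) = 1.22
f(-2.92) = -1.38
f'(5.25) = -1.89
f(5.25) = -18.64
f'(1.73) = 2.57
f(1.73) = 1.10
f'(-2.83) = 1.18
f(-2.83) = -1.28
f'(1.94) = 4.02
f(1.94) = 1.78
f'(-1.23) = 0.56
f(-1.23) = 0.06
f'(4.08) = 6.62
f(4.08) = -19.64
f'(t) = (8.53 - 5.26*t)*(-0.77*t^4 + 0.53*t^3 - 0.58*t^2 - 1.79*t + 2.27)/(2.63*t^2 - 8.53*t + 0.8)^2 + (-3.08*t^3 + 1.59*t^2 - 1.16*t - 1.79)/(2.63*t^2 - 8.53*t + 0.8)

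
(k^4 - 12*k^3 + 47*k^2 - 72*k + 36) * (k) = k^5 - 12*k^4 + 47*k^3 - 72*k^2 + 36*k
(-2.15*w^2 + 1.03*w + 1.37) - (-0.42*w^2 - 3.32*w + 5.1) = -1.73*w^2 + 4.35*w - 3.73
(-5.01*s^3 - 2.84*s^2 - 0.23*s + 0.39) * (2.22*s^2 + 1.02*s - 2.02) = -11.1222*s^5 - 11.415*s^4 + 6.7128*s^3 + 6.368*s^2 + 0.8624*s - 0.7878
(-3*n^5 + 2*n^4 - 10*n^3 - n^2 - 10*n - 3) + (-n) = -3*n^5 + 2*n^4 - 10*n^3 - n^2 - 11*n - 3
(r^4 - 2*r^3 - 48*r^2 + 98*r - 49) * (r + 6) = r^5 + 4*r^4 - 60*r^3 - 190*r^2 + 539*r - 294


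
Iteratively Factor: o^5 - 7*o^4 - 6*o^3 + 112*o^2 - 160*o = (o + 4)*(o^4 - 11*o^3 + 38*o^2 - 40*o) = (o - 4)*(o + 4)*(o^3 - 7*o^2 + 10*o) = (o - 4)*(o - 2)*(o + 4)*(o^2 - 5*o) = (o - 5)*(o - 4)*(o - 2)*(o + 4)*(o)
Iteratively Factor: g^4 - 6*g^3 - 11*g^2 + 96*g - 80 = (g + 4)*(g^3 - 10*g^2 + 29*g - 20) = (g - 1)*(g + 4)*(g^2 - 9*g + 20) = (g - 4)*(g - 1)*(g + 4)*(g - 5)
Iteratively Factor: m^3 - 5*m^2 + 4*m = (m - 4)*(m^2 - m) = (m - 4)*(m - 1)*(m)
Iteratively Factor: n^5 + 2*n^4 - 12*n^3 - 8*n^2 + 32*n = (n + 4)*(n^4 - 2*n^3 - 4*n^2 + 8*n) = n*(n + 4)*(n^3 - 2*n^2 - 4*n + 8) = n*(n - 2)*(n + 4)*(n^2 - 4) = n*(n - 2)^2*(n + 4)*(n + 2)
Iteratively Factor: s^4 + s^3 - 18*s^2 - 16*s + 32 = (s - 4)*(s^3 + 5*s^2 + 2*s - 8) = (s - 4)*(s + 2)*(s^2 + 3*s - 4) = (s - 4)*(s - 1)*(s + 2)*(s + 4)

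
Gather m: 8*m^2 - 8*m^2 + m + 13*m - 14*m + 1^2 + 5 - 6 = 0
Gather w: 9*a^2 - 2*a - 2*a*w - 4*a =9*a^2 - 2*a*w - 6*a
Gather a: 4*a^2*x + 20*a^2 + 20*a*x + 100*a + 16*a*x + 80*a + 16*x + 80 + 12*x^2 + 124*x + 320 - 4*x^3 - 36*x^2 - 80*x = a^2*(4*x + 20) + a*(36*x + 180) - 4*x^3 - 24*x^2 + 60*x + 400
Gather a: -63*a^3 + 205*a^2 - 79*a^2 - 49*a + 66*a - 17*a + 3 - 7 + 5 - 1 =-63*a^3 + 126*a^2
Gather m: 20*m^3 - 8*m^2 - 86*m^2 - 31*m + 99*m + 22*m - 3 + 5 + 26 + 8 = 20*m^3 - 94*m^2 + 90*m + 36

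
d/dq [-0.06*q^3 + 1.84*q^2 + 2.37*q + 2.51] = -0.18*q^2 + 3.68*q + 2.37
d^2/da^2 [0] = 0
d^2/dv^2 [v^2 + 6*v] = 2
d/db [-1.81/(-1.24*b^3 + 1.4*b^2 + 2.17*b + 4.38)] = (-6.7332*b^2 + 5.068*b + 3.9277)/(-1.24*b^3 + 1.4*b^2 + 2.17*b + 4.38)^2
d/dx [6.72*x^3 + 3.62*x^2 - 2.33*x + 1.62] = 20.16*x^2 + 7.24*x - 2.33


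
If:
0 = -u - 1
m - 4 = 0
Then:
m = 4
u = -1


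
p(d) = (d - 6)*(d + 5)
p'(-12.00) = -25.00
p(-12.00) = 126.00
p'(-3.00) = -7.00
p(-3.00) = -18.00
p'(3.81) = 6.62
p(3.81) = -19.29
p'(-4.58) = -10.16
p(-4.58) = -4.44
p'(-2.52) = -6.04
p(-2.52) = -21.13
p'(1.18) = 1.36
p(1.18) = -29.79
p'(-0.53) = -2.06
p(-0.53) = -29.19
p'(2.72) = 4.44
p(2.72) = -25.32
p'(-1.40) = -3.80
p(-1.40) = -26.64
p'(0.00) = -1.00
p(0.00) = -30.00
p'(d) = 2*d - 1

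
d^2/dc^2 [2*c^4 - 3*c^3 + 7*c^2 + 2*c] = 24*c^2 - 18*c + 14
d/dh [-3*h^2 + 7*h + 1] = 7 - 6*h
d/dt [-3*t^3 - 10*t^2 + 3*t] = -9*t^2 - 20*t + 3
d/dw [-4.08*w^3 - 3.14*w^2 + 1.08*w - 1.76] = -12.24*w^2 - 6.28*w + 1.08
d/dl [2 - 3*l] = -3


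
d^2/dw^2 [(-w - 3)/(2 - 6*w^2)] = 9*(4*w^2*(w + 3) - (w + 1)*(3*w^2 - 1))/(3*w^2 - 1)^3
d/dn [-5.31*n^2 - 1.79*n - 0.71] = -10.62*n - 1.79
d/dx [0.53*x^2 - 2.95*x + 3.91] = 1.06*x - 2.95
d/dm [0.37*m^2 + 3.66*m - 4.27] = 0.74*m + 3.66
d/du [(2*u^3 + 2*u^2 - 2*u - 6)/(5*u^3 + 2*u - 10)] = 2*(-5*u^4 + 14*u^3 + 17*u^2 - 20*u + 16)/(25*u^6 + 20*u^4 - 100*u^3 + 4*u^2 - 40*u + 100)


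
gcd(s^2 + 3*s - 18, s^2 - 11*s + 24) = s - 3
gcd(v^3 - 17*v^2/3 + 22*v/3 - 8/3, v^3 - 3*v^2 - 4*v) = v - 4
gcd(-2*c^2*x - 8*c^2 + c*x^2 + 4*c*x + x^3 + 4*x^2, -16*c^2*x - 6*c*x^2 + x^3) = 2*c + x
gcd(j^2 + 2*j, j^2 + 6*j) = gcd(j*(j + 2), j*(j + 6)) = j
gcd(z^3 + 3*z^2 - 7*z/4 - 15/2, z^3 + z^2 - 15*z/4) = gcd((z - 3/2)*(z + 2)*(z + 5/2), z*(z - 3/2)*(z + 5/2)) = z^2 + z - 15/4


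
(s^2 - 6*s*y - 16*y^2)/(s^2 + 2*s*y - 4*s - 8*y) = (s - 8*y)/(s - 4)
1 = 1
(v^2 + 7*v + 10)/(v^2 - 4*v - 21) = (v^2 + 7*v + 10)/(v^2 - 4*v - 21)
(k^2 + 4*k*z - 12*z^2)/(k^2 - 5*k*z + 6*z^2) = (-k - 6*z)/(-k + 3*z)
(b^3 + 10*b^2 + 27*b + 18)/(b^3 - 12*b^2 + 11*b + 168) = (b^2 + 7*b + 6)/(b^2 - 15*b + 56)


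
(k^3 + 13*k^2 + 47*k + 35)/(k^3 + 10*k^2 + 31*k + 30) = (k^2 + 8*k + 7)/(k^2 + 5*k + 6)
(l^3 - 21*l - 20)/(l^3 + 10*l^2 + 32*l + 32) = (l^2 - 4*l - 5)/(l^2 + 6*l + 8)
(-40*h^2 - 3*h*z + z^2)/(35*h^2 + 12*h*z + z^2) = (-8*h + z)/(7*h + z)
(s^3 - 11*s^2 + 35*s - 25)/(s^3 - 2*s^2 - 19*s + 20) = (s - 5)/(s + 4)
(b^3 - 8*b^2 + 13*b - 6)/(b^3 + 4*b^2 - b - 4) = (b^2 - 7*b + 6)/(b^2 + 5*b + 4)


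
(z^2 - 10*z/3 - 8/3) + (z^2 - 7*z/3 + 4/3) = 2*z^2 - 17*z/3 - 4/3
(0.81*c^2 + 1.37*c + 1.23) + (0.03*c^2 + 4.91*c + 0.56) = 0.84*c^2 + 6.28*c + 1.79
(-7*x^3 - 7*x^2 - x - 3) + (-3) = -7*x^3 - 7*x^2 - x - 6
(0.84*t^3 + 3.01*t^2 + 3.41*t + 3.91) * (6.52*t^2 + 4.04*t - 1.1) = 5.4768*t^5 + 23.0188*t^4 + 33.4696*t^3 + 35.9586*t^2 + 12.0454*t - 4.301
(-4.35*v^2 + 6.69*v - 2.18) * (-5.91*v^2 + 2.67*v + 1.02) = 25.7085*v^4 - 51.1524*v^3 + 26.3091*v^2 + 1.0032*v - 2.2236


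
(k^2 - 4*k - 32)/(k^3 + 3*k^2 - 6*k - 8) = (k - 8)/(k^2 - k - 2)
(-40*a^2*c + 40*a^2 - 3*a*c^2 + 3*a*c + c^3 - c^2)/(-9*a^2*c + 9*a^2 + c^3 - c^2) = (40*a^2 + 3*a*c - c^2)/(9*a^2 - c^2)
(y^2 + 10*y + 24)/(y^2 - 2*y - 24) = (y + 6)/(y - 6)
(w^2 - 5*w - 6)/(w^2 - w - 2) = (w - 6)/(w - 2)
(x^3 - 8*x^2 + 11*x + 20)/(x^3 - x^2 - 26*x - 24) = (x^2 - 9*x + 20)/(x^2 - 2*x - 24)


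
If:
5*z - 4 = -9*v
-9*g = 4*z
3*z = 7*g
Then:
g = 0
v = 4/9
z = 0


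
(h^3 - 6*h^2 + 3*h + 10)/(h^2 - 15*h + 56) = (h^3 - 6*h^2 + 3*h + 10)/(h^2 - 15*h + 56)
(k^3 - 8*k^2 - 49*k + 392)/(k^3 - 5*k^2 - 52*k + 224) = (k - 7)/(k - 4)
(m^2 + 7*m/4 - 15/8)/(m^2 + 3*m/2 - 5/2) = (m - 3/4)/(m - 1)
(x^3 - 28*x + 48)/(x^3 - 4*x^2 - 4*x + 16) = (x + 6)/(x + 2)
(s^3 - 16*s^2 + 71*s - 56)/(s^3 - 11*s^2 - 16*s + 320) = (s^2 - 8*s + 7)/(s^2 - 3*s - 40)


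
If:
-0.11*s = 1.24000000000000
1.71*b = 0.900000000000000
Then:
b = 0.53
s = -11.27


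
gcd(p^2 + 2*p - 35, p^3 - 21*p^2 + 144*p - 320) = p - 5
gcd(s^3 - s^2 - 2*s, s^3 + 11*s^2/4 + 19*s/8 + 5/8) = s + 1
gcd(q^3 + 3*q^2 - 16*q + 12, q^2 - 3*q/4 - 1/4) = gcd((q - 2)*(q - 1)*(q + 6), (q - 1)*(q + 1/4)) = q - 1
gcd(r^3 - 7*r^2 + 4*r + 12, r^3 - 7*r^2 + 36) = r - 6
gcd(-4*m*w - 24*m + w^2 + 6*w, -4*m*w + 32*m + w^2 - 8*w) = -4*m + w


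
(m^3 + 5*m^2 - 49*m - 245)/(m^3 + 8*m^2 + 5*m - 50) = (m^2 - 49)/(m^2 + 3*m - 10)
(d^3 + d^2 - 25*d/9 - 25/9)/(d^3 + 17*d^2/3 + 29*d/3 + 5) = (d - 5/3)/(d + 3)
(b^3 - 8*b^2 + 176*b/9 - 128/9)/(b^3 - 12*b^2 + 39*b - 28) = (b^2 - 4*b + 32/9)/(b^2 - 8*b + 7)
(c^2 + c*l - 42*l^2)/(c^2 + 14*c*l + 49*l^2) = (c - 6*l)/(c + 7*l)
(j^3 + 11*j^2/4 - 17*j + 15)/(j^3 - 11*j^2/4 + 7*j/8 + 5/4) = 2*(j + 6)/(2*j + 1)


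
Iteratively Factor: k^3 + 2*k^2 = (k)*(k^2 + 2*k) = k*(k + 2)*(k)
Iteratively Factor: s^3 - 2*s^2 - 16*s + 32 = (s - 2)*(s^2 - 16) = (s - 4)*(s - 2)*(s + 4)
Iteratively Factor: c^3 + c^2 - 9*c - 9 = (c - 3)*(c^2 + 4*c + 3) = (c - 3)*(c + 3)*(c + 1)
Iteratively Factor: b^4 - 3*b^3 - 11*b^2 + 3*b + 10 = (b - 5)*(b^3 + 2*b^2 - b - 2) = (b - 5)*(b + 1)*(b^2 + b - 2) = (b - 5)*(b + 1)*(b + 2)*(b - 1)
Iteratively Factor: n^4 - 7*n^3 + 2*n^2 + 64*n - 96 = (n - 2)*(n^3 - 5*n^2 - 8*n + 48) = (n - 2)*(n + 3)*(n^2 - 8*n + 16) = (n - 4)*(n - 2)*(n + 3)*(n - 4)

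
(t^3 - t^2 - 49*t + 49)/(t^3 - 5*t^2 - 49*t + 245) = (t - 1)/(t - 5)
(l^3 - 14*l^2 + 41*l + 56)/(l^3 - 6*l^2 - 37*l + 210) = (l^2 - 7*l - 8)/(l^2 + l - 30)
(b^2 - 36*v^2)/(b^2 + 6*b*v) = (b - 6*v)/b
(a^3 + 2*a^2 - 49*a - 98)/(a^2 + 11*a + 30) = (a^3 + 2*a^2 - 49*a - 98)/(a^2 + 11*a + 30)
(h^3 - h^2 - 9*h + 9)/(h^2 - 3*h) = h + 2 - 3/h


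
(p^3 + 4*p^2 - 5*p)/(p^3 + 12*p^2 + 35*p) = (p - 1)/(p + 7)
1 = 1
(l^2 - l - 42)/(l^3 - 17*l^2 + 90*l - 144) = (l^2 - l - 42)/(l^3 - 17*l^2 + 90*l - 144)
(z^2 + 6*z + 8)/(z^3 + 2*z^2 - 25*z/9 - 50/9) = 9*(z + 4)/(9*z^2 - 25)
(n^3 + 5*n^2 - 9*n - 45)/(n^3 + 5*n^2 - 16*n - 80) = (n^2 - 9)/(n^2 - 16)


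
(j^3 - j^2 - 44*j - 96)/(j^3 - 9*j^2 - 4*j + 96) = (j + 4)/(j - 4)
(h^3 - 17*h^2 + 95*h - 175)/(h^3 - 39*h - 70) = (h^2 - 10*h + 25)/(h^2 + 7*h + 10)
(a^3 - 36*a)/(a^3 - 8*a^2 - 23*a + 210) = a*(a + 6)/(a^2 - 2*a - 35)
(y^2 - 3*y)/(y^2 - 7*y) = (y - 3)/(y - 7)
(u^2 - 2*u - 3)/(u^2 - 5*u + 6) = (u + 1)/(u - 2)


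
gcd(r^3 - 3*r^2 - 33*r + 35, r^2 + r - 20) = r + 5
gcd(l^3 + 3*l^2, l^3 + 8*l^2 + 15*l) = l^2 + 3*l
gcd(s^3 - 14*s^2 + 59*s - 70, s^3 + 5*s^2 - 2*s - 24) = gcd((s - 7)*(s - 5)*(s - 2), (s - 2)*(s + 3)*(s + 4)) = s - 2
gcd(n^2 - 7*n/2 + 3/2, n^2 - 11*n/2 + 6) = 1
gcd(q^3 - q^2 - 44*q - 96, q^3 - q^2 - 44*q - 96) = q^3 - q^2 - 44*q - 96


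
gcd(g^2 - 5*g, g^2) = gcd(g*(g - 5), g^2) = g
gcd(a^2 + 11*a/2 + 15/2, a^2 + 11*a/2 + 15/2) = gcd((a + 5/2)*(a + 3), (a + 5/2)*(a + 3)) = a^2 + 11*a/2 + 15/2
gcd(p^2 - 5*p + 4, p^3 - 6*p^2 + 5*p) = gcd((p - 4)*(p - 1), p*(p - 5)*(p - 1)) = p - 1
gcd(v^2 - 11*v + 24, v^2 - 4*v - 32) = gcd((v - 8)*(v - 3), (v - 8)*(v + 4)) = v - 8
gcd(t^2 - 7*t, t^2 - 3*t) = t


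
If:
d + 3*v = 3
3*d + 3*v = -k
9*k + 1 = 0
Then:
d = -13/9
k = -1/9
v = 40/27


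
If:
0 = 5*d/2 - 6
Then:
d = 12/5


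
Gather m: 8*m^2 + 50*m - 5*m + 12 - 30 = 8*m^2 + 45*m - 18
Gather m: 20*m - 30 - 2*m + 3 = 18*m - 27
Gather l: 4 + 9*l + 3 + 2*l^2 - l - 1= 2*l^2 + 8*l + 6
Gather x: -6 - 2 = -8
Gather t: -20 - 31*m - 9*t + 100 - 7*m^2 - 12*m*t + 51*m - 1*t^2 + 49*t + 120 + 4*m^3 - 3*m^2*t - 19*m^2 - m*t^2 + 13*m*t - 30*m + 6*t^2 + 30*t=4*m^3 - 26*m^2 - 10*m + t^2*(5 - m) + t*(-3*m^2 + m + 70) + 200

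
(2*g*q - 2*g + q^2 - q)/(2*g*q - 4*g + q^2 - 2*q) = (q - 1)/(q - 2)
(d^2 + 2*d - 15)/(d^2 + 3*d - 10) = (d - 3)/(d - 2)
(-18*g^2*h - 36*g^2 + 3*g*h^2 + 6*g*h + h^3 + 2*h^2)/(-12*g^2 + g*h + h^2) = (6*g*h + 12*g + h^2 + 2*h)/(4*g + h)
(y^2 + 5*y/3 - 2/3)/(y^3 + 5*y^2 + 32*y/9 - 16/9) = 3*(y + 2)/(3*y^2 + 16*y + 16)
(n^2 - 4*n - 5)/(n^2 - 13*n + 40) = (n + 1)/(n - 8)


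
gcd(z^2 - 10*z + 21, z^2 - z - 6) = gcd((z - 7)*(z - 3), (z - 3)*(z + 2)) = z - 3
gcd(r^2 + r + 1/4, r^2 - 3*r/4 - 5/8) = r + 1/2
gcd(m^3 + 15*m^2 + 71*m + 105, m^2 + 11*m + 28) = m + 7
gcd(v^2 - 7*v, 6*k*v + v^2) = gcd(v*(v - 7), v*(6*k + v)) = v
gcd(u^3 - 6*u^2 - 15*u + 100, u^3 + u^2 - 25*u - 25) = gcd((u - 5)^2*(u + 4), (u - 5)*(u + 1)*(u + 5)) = u - 5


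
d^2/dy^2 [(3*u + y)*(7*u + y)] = 2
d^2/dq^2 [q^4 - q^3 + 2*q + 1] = 6*q*(2*q - 1)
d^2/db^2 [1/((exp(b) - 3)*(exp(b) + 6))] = (4*exp(3*b) + 9*exp(2*b) + 81*exp(b) + 54)*exp(b)/(exp(6*b) + 9*exp(5*b) - 27*exp(4*b) - 297*exp(3*b) + 486*exp(2*b) + 2916*exp(b) - 5832)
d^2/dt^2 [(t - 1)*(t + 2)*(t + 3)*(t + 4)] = 12*t^2 + 48*t + 34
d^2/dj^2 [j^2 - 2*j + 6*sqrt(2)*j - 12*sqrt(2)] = 2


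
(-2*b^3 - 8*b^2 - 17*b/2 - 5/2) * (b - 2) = -2*b^4 - 4*b^3 + 15*b^2/2 + 29*b/2 + 5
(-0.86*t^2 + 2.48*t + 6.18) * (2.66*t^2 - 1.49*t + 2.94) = -2.2876*t^4 + 7.8782*t^3 + 10.2152*t^2 - 1.917*t + 18.1692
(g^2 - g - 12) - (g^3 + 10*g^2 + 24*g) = -g^3 - 9*g^2 - 25*g - 12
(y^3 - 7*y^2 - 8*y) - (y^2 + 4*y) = y^3 - 8*y^2 - 12*y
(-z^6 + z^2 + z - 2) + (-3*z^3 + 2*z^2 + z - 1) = -z^6 - 3*z^3 + 3*z^2 + 2*z - 3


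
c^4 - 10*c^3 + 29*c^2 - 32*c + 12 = (c - 6)*(c - 2)*(c - 1)^2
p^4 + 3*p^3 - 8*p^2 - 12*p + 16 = (p - 2)*(p - 1)*(p + 2)*(p + 4)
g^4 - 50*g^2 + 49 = (g - 7)*(g - 1)*(g + 1)*(g + 7)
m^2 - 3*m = m*(m - 3)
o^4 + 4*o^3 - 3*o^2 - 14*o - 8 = (o - 2)*(o + 1)^2*(o + 4)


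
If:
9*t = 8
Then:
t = 8/9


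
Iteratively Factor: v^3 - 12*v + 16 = (v - 2)*(v^2 + 2*v - 8) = (v - 2)*(v + 4)*(v - 2)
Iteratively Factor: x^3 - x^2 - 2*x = (x - 2)*(x^2 + x) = (x - 2)*(x + 1)*(x)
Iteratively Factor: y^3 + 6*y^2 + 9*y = (y + 3)*(y^2 + 3*y) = y*(y + 3)*(y + 3)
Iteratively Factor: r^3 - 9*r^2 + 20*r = (r - 5)*(r^2 - 4*r) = (r - 5)*(r - 4)*(r)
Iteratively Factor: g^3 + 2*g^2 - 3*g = (g - 1)*(g^2 + 3*g) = g*(g - 1)*(g + 3)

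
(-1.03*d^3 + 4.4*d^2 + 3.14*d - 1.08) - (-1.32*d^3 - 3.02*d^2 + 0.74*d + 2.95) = 0.29*d^3 + 7.42*d^2 + 2.4*d - 4.03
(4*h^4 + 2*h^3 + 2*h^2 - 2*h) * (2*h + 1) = 8*h^5 + 8*h^4 + 6*h^3 - 2*h^2 - 2*h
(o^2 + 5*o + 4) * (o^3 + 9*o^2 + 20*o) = o^5 + 14*o^4 + 69*o^3 + 136*o^2 + 80*o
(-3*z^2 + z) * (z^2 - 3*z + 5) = -3*z^4 + 10*z^3 - 18*z^2 + 5*z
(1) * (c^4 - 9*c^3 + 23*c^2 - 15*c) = c^4 - 9*c^3 + 23*c^2 - 15*c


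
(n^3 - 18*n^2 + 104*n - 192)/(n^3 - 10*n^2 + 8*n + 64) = (n - 6)/(n + 2)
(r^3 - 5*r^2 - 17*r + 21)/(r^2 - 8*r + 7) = r + 3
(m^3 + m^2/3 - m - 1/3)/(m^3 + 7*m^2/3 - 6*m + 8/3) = (3*m^2 + 4*m + 1)/(3*m^2 + 10*m - 8)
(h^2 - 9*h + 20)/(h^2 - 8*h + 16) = (h - 5)/(h - 4)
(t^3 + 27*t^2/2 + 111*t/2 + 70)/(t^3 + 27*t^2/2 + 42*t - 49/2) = (2*t^2 + 13*t + 20)/(2*t^2 + 13*t - 7)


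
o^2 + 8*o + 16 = (o + 4)^2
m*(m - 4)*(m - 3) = m^3 - 7*m^2 + 12*m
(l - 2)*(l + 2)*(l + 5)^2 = l^4 + 10*l^3 + 21*l^2 - 40*l - 100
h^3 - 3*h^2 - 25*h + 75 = (h - 5)*(h - 3)*(h + 5)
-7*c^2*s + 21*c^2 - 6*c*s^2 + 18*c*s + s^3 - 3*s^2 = (-7*c + s)*(c + s)*(s - 3)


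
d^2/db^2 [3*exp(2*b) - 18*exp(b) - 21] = (12*exp(b) - 18)*exp(b)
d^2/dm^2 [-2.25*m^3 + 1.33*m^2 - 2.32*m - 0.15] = 2.66 - 13.5*m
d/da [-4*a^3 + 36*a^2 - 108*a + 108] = -12*a^2 + 72*a - 108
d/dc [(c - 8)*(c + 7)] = 2*c - 1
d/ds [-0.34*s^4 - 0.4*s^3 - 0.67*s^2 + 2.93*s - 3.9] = -1.36*s^3 - 1.2*s^2 - 1.34*s + 2.93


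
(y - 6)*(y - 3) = y^2 - 9*y + 18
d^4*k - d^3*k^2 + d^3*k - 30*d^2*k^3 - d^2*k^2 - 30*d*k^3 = d*(d - 6*k)*(d + 5*k)*(d*k + k)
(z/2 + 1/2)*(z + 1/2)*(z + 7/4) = z^3/2 + 13*z^2/8 + 25*z/16 + 7/16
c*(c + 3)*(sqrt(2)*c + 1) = sqrt(2)*c^3 + c^2 + 3*sqrt(2)*c^2 + 3*c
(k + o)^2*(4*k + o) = 4*k^3 + 9*k^2*o + 6*k*o^2 + o^3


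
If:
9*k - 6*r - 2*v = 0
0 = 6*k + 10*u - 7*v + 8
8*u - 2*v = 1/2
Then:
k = 3*v/4 - 23/16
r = 19*v/24 - 69/32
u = v/4 + 1/16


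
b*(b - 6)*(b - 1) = b^3 - 7*b^2 + 6*b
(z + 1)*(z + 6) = z^2 + 7*z + 6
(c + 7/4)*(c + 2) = c^2 + 15*c/4 + 7/2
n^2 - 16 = (n - 4)*(n + 4)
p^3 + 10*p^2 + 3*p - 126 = (p - 3)*(p + 6)*(p + 7)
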